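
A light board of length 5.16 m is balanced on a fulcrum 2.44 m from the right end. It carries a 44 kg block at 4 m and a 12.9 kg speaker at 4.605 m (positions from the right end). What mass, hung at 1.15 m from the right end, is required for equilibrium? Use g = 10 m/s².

Taking torques about the fulcrum (at 2.44 m from the right end):
Block: 44 × 10 = 440 N down at 4 m → arm 1.56 m, τ = 440 × 1.56 = 686.4 N·m counterclockwise.
Speaker: 12.9 × 10 = 129 N down at 4.605 m → arm 2.165 m, τ = 129 × 2.165 = 279.3 N·m counterclockwise.
Net moment of known loads = 965.7 N·m counterclockwise.
An unknown mass m at 1.15 m has arm 1.29 m; its moment is m·g·1.29 clockwise.
Στ = 0 ⇒ m × 10 × 1.29 = 965.7 ⇒ m = 965.7 / (10 × 1.29) = 74.9 kg.

m ≈ 74.9 kg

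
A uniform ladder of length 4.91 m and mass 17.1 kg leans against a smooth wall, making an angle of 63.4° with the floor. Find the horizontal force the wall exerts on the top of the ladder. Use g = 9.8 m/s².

About the foot of the ladder:
Ladder weight 17.1×9.8 = 167.6 N acts at 2.455 m along the ladder; its horizontal arm is 2.455·cos63.4° = 1.099 m → τ = 184.2 N·m clockwise.
Wall normal N acts horizontally at the top; its moment arm is the height L sinθ = 4.91·sin63.4° = 4.39 m, counterclockwise.
Setting net torque to zero: N × 4.39 = 184.2 → N = 42 N.

N_wall ≈ 42 N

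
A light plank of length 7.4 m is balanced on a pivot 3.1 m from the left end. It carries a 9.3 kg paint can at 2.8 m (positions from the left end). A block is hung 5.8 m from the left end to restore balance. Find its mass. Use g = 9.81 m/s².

Take moments about the pivot (at 3.1 m from the left end).
Paint can: 9.3 × 9.81 = 91.23 N down at 2.8 m → arm 0.3 m, τ = 91.23 × 0.3 = 27.37 N·m counterclockwise.
Net moment of known loads = 27.37 N·m counterclockwise.
An unknown mass m at 5.8 m has arm 2.7 m; its moment is m·g·2.7 clockwise.
For rotational equilibrium, m × 9.81 × 2.7 = 27.37, so m = 27.37 / (9.81 × 2.7) = 1.03 kg.

m ≈ 1.03 kg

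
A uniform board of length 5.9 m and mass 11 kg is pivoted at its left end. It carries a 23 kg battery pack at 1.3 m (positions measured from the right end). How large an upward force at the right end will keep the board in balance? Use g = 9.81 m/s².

F ≈ 230 N

About the left end:
Beam weight: 11 × 9.81 = 107.9 N down at 2.95 m → arm 2.95 m, τ = 107.9 × 2.95 = 318.3 N·m clockwise.
Battery pack: 23 × 9.81 = 225.6 N down at 1.3 m → arm 4.6 m, τ = 225.6 × 4.6 = 1038 N·m clockwise.
Net moment of the loads = 1356 N·m clockwise.
The upward force F acts at the right end, arm 5.9 m, giving F × 5.9 counterclockwise.
Στ = 0 ⇒ F × 5.9 = 1356 ⇒ F = 1356 / 5.9 = 230 N.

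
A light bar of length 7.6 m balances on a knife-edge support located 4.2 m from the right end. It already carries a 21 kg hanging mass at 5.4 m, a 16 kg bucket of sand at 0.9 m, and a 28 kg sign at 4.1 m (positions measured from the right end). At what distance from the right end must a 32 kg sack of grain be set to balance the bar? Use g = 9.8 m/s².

About the knife-edge support (at 4.2 m from the right end):
Hanging mass: 21 × 9.8 = 205.8 N down at 5.4 m → arm 1.2 m, τ = 205.8 × 1.2 = 247 N·m counterclockwise.
Bucket of sand: 16 × 9.8 = 156.8 N down at 0.9 m → arm 3.3 m, τ = 156.8 × 3.3 = 517.4 N·m clockwise.
Sign: 28 × 9.8 = 274.4 N down at 4.1 m → arm 0.1 m, τ = 274.4 × 0.1 = 27.44 N·m clockwise.
Net moment of existing loads = 297.8 N·m clockwise.
The sack of grain weighs 32 × 9.8 = 313.6 N and must supply an equal counterclockwise moment, so its lever arm about the knife-edge support is 297.8 / 313.6 = 0.95 m.
That puts it at 4.2 + 0.95 = 5.15 m from the right end.

x ≈ 5.15 m from the right end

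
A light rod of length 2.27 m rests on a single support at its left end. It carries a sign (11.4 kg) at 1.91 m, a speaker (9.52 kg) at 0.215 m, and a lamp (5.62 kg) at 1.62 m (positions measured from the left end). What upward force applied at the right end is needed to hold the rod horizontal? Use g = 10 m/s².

Sum moments about the left end (the unknown pivot reaction has zero arm there).
Sign: 11.4 × 10 = 114 N down at 1.91 m → arm 1.91 m, τ = 114 × 1.91 = 217.7 N·m clockwise.
Speaker: 9.52 × 10 = 95.2 N down at 0.215 m → arm 0.215 m, τ = 95.2 × 0.215 = 20.47 N·m clockwise.
Lamp: 5.62 × 10 = 56.2 N down at 1.62 m → arm 1.62 m, τ = 56.2 × 1.62 = 91.04 N·m clockwise.
Net moment of the loads = 329.2 N·m clockwise.
The upward force F acts at the right end, arm 2.27 m, giving F × 2.27 counterclockwise.
Στ = 0 ⇒ F × 2.27 = 329.2 ⇒ F = 329.2 / 2.27 = 145 N.

F ≈ 145 N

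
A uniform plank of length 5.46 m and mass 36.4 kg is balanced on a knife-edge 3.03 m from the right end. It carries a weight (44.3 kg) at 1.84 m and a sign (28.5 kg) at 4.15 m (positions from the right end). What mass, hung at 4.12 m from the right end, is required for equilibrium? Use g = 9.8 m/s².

m ≈ 29.1 kg

Take moments about the knife-edge (at 3.03 m from the right end).
Beam weight: 36.4 × 9.8 = 356.7 N down at 2.73 m → arm 0.3 m, τ = 356.7 × 0.3 = 107 N·m clockwise.
Weight: 44.3 × 9.8 = 434.1 N down at 1.84 m → arm 1.19 m, τ = 434.1 × 1.19 = 516.6 N·m clockwise.
Sign: 28.5 × 9.8 = 279.3 N down at 4.15 m → arm 1.12 m, τ = 279.3 × 1.12 = 312.8 N·m counterclockwise.
Net moment of known loads = 310.8 N·m clockwise.
An unknown mass m at 4.12 m has arm 1.09 m; its moment is m·g·1.09 counterclockwise.
Στ = 0 ⇒ m × 9.8 × 1.09 = 310.8 ⇒ m = 310.8 / (9.8 × 1.09) = 29.1 kg.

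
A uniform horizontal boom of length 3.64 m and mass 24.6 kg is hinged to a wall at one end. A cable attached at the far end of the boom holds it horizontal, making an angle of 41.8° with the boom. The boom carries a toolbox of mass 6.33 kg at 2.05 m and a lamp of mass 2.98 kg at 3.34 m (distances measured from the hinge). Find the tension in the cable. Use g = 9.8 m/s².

T ≈ 273 N

Taking torques about the hinge:
Beam weight: 24.6 × 9.8 = 241.1 N down at 1.82 m → arm 1.82 m, τ = 241.1 × 1.82 = 438.8 N·m clockwise.
Toolbox: 6.33 × 9.8 = 62.03 N down at 2.05 m → arm 2.05 m, τ = 62.03 × 2.05 = 127.2 N·m clockwise.
Lamp: 2.98 × 9.8 = 29.2 N down at 3.34 m → arm 3.34 m, τ = 29.2 × 3.34 = 97.53 N·m clockwise.
Total clockwise load moment = 663.5 N·m.
The cable tension T acts at 3.64 m; only its component perpendicular to the boom, T sinθ, produces torque. sin 41.8° = 0.6665.
For rotational equilibrium, T × 3.64 × 0.6665 = 663.5, so T = 663.5 / 2.426 = 273 N.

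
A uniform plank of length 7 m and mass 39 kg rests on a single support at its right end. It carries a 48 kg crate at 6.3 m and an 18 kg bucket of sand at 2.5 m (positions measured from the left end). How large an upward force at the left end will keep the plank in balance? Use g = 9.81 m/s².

F ≈ 352 N

Sum moments about the right end (the unknown pivot reaction has zero arm there).
Beam weight: 39 × 9.81 = 382.6 N down at 3.5 m → arm 3.5 m, τ = 382.6 × 3.5 = 1339 N·m counterclockwise.
Crate: 48 × 9.81 = 470.9 N down at 6.3 m → arm 0.7 m, τ = 470.9 × 0.7 = 329.6 N·m counterclockwise.
Bucket of sand: 18 × 9.81 = 176.6 N down at 2.5 m → arm 4.5 m, τ = 176.6 × 4.5 = 794.7 N·m counterclockwise.
Net moment of the loads = 2463 N·m counterclockwise.
The upward force F acts at the left end, arm 7 m, giving F × 7 clockwise.
Setting net torque to zero: F × 7 = 2463 → F = 2463 / 7 = 352 N.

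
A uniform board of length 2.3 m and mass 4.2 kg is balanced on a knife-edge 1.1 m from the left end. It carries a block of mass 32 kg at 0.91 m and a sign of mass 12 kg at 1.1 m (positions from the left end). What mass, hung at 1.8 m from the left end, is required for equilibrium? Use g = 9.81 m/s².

Taking torques about the knife-edge (at 1.1 m from the left end):
Beam weight: 4.2 × 9.81 = 41.2 N down at 1.15 m → arm 0.05 m, τ = 41.2 × 0.05 = 2.06 N·m clockwise.
Block: 32 × 9.81 = 313.9 N down at 0.91 m → arm 0.19 m, τ = 313.9 × 0.19 = 59.64 N·m counterclockwise.
Sign: acts at the knife-edge, moment arm 0 → no torque.
Net moment of known loads = 57.58 N·m counterclockwise.
An unknown mass m at 1.8 m has arm 0.7 m; its moment is m·g·0.7 clockwise.
Στ = 0 ⇒ m × 9.81 × 0.7 = 57.58 ⇒ m = 57.58 / (9.81 × 0.7) = 8.39 kg.

m ≈ 8.39 kg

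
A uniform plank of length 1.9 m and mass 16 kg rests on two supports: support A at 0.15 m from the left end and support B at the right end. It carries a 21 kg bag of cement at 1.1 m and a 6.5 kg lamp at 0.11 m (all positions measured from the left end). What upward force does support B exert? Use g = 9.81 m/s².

R_B ≈ 182 N

Choose support A as the axis so its reaction then has zero moment arm.
Beam weight: 16 × 9.81 = 157 N down at 0.95 m → arm 0.8 m, τ = 157 × 0.8 = 125.6 N·m clockwise.
Bag of cement: 21 × 9.81 = 206 N down at 1.1 m → arm 0.95 m, τ = 206 × 0.95 = 195.7 N·m clockwise.
Lamp: 6.5 × 9.81 = 63.77 N down at 0.11 m → arm 0.04 m, τ = 63.77 × 0.04 = 2.551 N·m counterclockwise.
Net load moment about support A = 318.7 N·m clockwise.
Reaction R at support B is upward at 1.9 m, arm 1.75 m → moment R × 1.75 counterclockwise.
Balancing moments: R × 1.75 = 318.7, giving R = 182 N.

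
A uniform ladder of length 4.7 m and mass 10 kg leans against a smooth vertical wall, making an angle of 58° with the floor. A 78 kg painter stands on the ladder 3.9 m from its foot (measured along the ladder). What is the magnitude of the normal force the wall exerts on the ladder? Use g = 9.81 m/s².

N_wall ≈ 427 N

Taking torques about the foot of the ladder:
Ladder weight 10×9.81 = 98.1 N acts at 2.35 m along the ladder; its horizontal arm is 2.35·cos58° = 1.245 m → τ = 122.1 N·m clockwise.
Painter: 78×9.81 = 765.2 N at 3.9 m → arm 2.067 m → τ = 1582 N·m clockwise.
Wall normal N acts horizontally at the top; its moment arm is the height L sinθ = 4.7·sin58° = 3.986 m, counterclockwise.
Balancing moments: N × 3.986 = 1704, giving N = 427 N.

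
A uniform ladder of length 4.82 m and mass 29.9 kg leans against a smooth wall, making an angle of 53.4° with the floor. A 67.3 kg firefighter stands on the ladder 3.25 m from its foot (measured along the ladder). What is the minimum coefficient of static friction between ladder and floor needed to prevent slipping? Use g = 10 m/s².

Take moments about the foot of the ladder.
Ladder weight 29.9×10 = 299 N acts at 2.41 m along the ladder; its horizontal arm is 2.41·cos53.4° = 1.437 m → τ = 429.7 N·m clockwise.
Firefighter: 67.3×10 = 673 N at 3.25 m → arm 1.938 m → τ = 1304 N·m clockwise.
Wall normal N acts horizontally at the top; its moment arm is the height L sinθ = 4.82·sin53.4° = 3.87 m, counterclockwise.
Setting net torque to zero: N × 3.87 = 1734 → N = 448.1 N.
ΣFx = 0 ⇒ f = N_wall = 448.1 N. ΣFy = 0 ⇒ N_floor = 972 N.
μ_min = f / N_floor = 448.1 / 972 = 0.461.

μ_min ≈ 0.461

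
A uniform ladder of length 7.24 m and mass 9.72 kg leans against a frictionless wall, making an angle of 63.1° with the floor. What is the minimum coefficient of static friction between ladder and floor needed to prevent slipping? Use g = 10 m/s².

Sum moments about the foot of the ladder (the floor normal and friction both act there and drop out).
Ladder weight 9.72×10 = 97.2 N acts at 3.62 m along the ladder; its horizontal arm is 3.62·cos63.1° = 1.638 m → τ = 159.2 N·m clockwise.
Wall normal N acts horizontally at the top; its moment arm is the height L sinθ = 7.24·sin63.1° = 6.457 m, counterclockwise.
Balancing moments: N × 6.457 = 159.2, giving N = 24.66 N.
ΣFx = 0 ⇒ f = N_wall = 24.66 N. ΣFy = 0 ⇒ N_floor = 97.2 N.
μ_min = f / N_floor = 24.66 / 97.2 = 0.254.

μ_min ≈ 0.254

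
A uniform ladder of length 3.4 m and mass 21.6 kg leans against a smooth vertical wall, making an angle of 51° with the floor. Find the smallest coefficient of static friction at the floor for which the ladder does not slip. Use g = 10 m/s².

μ_min ≈ 0.405

Choose the foot of the ladder as the axis so the floor normal and friction both act there and drop out.
Ladder weight 21.6×10 = 216 N acts at 1.7 m along the ladder; its horizontal arm is 1.7·cos51° = 1.07 m → τ = 231.1 N·m clockwise.
Wall normal N acts horizontally at the top; its moment arm is the height L sinθ = 3.4·sin51° = 2.642 m, counterclockwise.
For rotational equilibrium, N × 2.642 = 231.1, so N = 87.47 N.
ΣFx = 0 ⇒ f = N_wall = 87.47 N. ΣFy = 0 ⇒ N_floor = 216 N.
μ_min = f / N_floor = 87.47 / 216 = 0.405.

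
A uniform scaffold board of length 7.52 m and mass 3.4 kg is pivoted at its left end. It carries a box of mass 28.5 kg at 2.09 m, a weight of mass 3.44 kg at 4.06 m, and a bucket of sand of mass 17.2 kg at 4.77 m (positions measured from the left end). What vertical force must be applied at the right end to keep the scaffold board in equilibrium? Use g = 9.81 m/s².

F ≈ 220 N

Take moments about the left end.
Beam weight: 3.4 × 9.81 = 33.35 N down at 3.76 m → arm 3.76 m, τ = 33.35 × 3.76 = 125.4 N·m clockwise.
Box: 28.5 × 9.81 = 279.6 N down at 2.09 m → arm 2.09 m, τ = 279.6 × 2.09 = 584.4 N·m clockwise.
Weight: 3.44 × 9.81 = 33.75 N down at 4.06 m → arm 4.06 m, τ = 33.75 × 4.06 = 137 N·m clockwise.
Bucket of sand: 17.2 × 9.81 = 168.7 N down at 4.77 m → arm 4.77 m, τ = 168.7 × 4.77 = 804.7 N·m clockwise.
Net moment of the loads = 1652 N·m clockwise.
The upward force F acts at the right end, arm 7.52 m, giving F × 7.52 counterclockwise.
Balancing moments: F × 7.52 = 1652, giving F = 1652 / 7.52 = 220 N.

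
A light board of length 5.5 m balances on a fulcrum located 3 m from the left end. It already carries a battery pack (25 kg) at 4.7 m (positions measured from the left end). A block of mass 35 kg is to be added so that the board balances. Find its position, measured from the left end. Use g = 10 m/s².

Sum moments about the fulcrum (at 3 m from the left end) (the support reaction has zero arm there).
Battery pack: 25 × 10 = 250 N down at 4.7 m → arm 1.7 m, τ = 250 × 1.7 = 425 N·m clockwise.
Net moment of existing loads = 425 N·m clockwise.
The block weighs 35 × 10 = 350 N and must supply an equal counterclockwise moment, so its lever arm about the fulcrum is 425 / 350 = 1.21 m.
That puts it at 3 − 1.21 = 1.79 m from the left end.

x ≈ 1.79 m from the left end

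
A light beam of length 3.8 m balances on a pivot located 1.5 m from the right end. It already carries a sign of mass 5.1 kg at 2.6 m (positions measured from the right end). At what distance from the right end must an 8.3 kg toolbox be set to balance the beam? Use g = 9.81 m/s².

x ≈ 0.824 m from the right end

Choose the pivot (at 1.5 m from the right end) as the axis so the support reaction has zero arm there.
Sign: 5.1 × 9.81 = 50.03 N down at 2.6 m → arm 1.1 m, τ = 50.03 × 1.1 = 55.03 N·m counterclockwise.
Net moment of existing loads = 55.03 N·m counterclockwise.
The toolbox weighs 8.3 × 9.81 = 81.42 N and must supply an equal clockwise moment, so its lever arm about the pivot is 55.03 / 81.42 = 0.676 m.
That puts it at 1.5 − 0.676 = 0.824 m from the right end.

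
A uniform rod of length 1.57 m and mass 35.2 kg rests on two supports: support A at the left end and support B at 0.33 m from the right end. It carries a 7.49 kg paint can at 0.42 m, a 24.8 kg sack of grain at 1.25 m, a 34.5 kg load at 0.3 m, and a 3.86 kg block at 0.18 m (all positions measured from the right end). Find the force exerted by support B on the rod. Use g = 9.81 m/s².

R_B ≈ 739 N

About support A:
Beam weight: 35.2 × 9.81 = 345.3 N down at 0.785 m → arm 0.785 m, τ = 345.3 × 0.785 = 271.1 N·m clockwise.
Paint can: 7.49 × 9.81 = 73.48 N down at 0.42 m → arm 1.15 m, τ = 73.48 × 1.15 = 84.5 N·m clockwise.
Sack of grain: 24.8 × 9.81 = 243.3 N down at 1.25 m → arm 0.32 m, τ = 243.3 × 0.32 = 77.86 N·m clockwise.
Load: 34.5 × 9.81 = 338.4 N down at 0.3 m → arm 1.27 m, τ = 338.4 × 1.27 = 429.8 N·m clockwise.
Block: 3.86 × 9.81 = 37.87 N down at 0.18 m → arm 1.39 m, τ = 37.87 × 1.39 = 52.64 N·m clockwise.
Net load moment about support A = 915.9 N·m clockwise.
Reaction R at support B is upward at 0.33 m, arm 1.24 m → moment R × 1.24 counterclockwise.
Setting net torque to zero: R × 1.24 = 915.9 → R = 739 N.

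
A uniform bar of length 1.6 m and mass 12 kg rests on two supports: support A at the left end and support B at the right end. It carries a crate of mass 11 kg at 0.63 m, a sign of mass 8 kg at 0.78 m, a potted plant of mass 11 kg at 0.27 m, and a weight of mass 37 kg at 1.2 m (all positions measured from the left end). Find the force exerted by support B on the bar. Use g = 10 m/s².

Sum moments about support A (its reaction then has zero moment arm).
Beam weight: 12 × 10 = 120 N down at 0.8 m → arm 0.8 m, τ = 120 × 0.8 = 96 N·m clockwise.
Crate: 11 × 10 = 110 N down at 0.63 m → arm 0.63 m, τ = 110 × 0.63 = 69.3 N·m clockwise.
Sign: 8 × 10 = 80 N down at 0.78 m → arm 0.78 m, τ = 80 × 0.78 = 62.4 N·m clockwise.
Potted plant: 11 × 10 = 110 N down at 0.27 m → arm 0.27 m, τ = 110 × 0.27 = 29.7 N·m clockwise.
Weight: 37 × 10 = 370 N down at 1.2 m → arm 1.2 m, τ = 370 × 1.2 = 444 N·m clockwise.
Net load moment about support A = 701.4 N·m clockwise.
Reaction R at support B is upward at 1.6 m, arm 1.6 m → moment R × 1.6 counterclockwise.
Setting net torque to zero: R × 1.6 = 701.4 → R = 438 N.

R_B ≈ 438 N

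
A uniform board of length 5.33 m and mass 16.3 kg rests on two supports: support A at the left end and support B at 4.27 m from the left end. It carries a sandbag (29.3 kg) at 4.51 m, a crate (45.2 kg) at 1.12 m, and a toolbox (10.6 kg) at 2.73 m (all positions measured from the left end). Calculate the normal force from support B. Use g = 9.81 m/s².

Take moments about support A.
Beam weight: 16.3 × 9.81 = 159.9 N down at 2.665 m → arm 2.665 m, τ = 159.9 × 2.665 = 426.1 N·m clockwise.
Sandbag: 29.3 × 9.81 = 287.4 N down at 4.51 m → arm 4.51 m, τ = 287.4 × 4.51 = 1296 N·m clockwise.
Crate: 45.2 × 9.81 = 443.4 N down at 1.12 m → arm 1.12 m, τ = 443.4 × 1.12 = 496.6 N·m clockwise.
Toolbox: 10.6 × 9.81 = 104 N down at 2.73 m → arm 2.73 m, τ = 104 × 2.73 = 283.9 N·m clockwise.
Net load moment about support A = 2503 N·m clockwise.
Reaction R at support B is upward at 4.27 m, arm 4.27 m → moment R × 4.27 counterclockwise.
Στ = 0 ⇒ R × 4.27 = 2503 ⇒ R = 586 N.

R_B ≈ 586 N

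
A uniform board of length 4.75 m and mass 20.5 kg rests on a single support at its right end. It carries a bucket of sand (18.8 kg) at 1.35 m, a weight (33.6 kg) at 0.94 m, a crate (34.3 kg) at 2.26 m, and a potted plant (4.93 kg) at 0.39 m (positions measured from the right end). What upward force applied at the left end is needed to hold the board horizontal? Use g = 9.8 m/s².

F ≈ 382 N

Sum moments about the right end (the unknown pivot reaction has zero arm there).
Beam weight: 20.5 × 9.8 = 200.9 N down at 2.375 m → arm 2.375 m, τ = 200.9 × 2.375 = 477.1 N·m counterclockwise.
Bucket of sand: 18.8 × 9.8 = 184.2 N down at 1.35 m → arm 1.35 m, τ = 184.2 × 1.35 = 248.7 N·m counterclockwise.
Weight: 33.6 × 9.8 = 329.3 N down at 0.94 m → arm 0.94 m, τ = 329.3 × 0.94 = 309.5 N·m counterclockwise.
Crate: 34.3 × 9.8 = 336.1 N down at 2.26 m → arm 2.26 m, τ = 336.1 × 2.26 = 759.6 N·m counterclockwise.
Potted plant: 4.93 × 9.8 = 48.31 N down at 0.39 m → arm 0.39 m, τ = 48.31 × 0.39 = 18.84 N·m counterclockwise.
Net moment of the loads = 1814 N·m counterclockwise.
The upward force F acts at the left end, arm 4.75 m, giving F × 4.75 clockwise.
Balancing moments: F × 4.75 = 1814, giving F = 1814 / 4.75 = 382 N.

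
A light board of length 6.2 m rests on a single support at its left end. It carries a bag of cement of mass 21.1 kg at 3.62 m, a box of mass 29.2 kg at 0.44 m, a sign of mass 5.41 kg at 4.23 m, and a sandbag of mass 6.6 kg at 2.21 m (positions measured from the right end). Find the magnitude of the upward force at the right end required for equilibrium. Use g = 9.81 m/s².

F ≈ 411 N

Choose the left end as the axis so the unknown pivot reaction has zero arm there.
Bag of cement: 21.1 × 9.81 = 207 N down at 3.62 m → arm 2.58 m, τ = 207 × 2.58 = 534.1 N·m clockwise.
Box: 29.2 × 9.81 = 286.5 N down at 0.44 m → arm 5.76 m, τ = 286.5 × 5.76 = 1650 N·m clockwise.
Sign: 5.41 × 9.81 = 53.07 N down at 4.23 m → arm 1.97 m, τ = 53.07 × 1.97 = 104.5 N·m clockwise.
Sandbag: 6.6 × 9.81 = 64.75 N down at 2.21 m → arm 3.99 m, τ = 64.75 × 3.99 = 258.4 N·m clockwise.
Net moment of the loads = 2547 N·m clockwise.
The upward force F acts at the right end, arm 6.2 m, giving F × 6.2 counterclockwise.
Balancing moments: F × 6.2 = 2547, giving F = 2547 / 6.2 = 411 N.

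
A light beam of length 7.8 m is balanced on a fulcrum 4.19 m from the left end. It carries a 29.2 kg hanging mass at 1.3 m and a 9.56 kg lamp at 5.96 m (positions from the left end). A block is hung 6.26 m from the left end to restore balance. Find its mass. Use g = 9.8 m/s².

Taking torques about the fulcrum (at 4.19 m from the left end):
Hanging mass: 29.2 × 9.8 = 286.2 N down at 1.3 m → arm 2.89 m, τ = 286.2 × 2.89 = 827.1 N·m counterclockwise.
Lamp: 9.56 × 9.8 = 93.69 N down at 5.96 m → arm 1.77 m, τ = 93.69 × 1.77 = 165.8 N·m clockwise.
Net moment of known loads = 661.3 N·m counterclockwise.
An unknown mass m at 6.26 m has arm 2.07 m; its moment is m·g·2.07 clockwise.
Setting net torque to zero: m × 9.8 × 2.07 = 661.3 → m = 661.3 / (9.8 × 2.07) = 32.6 kg.

m ≈ 32.6 kg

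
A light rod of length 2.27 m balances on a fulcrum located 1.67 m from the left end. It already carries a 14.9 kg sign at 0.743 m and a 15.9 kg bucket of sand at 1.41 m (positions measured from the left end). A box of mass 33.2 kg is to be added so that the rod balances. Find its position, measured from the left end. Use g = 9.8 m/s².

Choose the fulcrum (at 1.67 m from the left end) as the axis so the support reaction has zero arm there.
Sign: 14.9 × 9.8 = 146 N down at 0.743 m → arm 0.927 m, τ = 146 × 0.927 = 135.3 N·m counterclockwise.
Bucket of sand: 15.9 × 9.8 = 155.8 N down at 1.41 m → arm 0.26 m, τ = 155.8 × 0.26 = 40.51 N·m counterclockwise.
Net moment of existing loads = 175.8 N·m counterclockwise.
The box weighs 33.2 × 9.8 = 325.4 N and must supply an equal clockwise moment, so its lever arm about the fulcrum is 175.8 / 325.4 = 0.54 m.
That puts it at 1.67 + 0.54 = 2.21 m from the left end.

x ≈ 2.21 m from the left end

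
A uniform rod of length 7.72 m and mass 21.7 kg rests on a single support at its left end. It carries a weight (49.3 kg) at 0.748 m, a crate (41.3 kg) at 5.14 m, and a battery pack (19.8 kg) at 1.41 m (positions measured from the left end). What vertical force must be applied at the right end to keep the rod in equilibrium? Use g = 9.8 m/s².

F ≈ 458 N

Sum moments about the left end (the unknown pivot reaction has zero arm there).
Beam weight: 21.7 × 9.8 = 212.7 N down at 3.86 m → arm 3.86 m, τ = 212.7 × 3.86 = 821 N·m clockwise.
Weight: 49.3 × 9.8 = 483.1 N down at 0.748 m → arm 0.748 m, τ = 483.1 × 0.748 = 361.4 N·m clockwise.
Crate: 41.3 × 9.8 = 404.7 N down at 5.14 m → arm 5.14 m, τ = 404.7 × 5.14 = 2080 N·m clockwise.
Battery pack: 19.8 × 9.8 = 194 N down at 1.41 m → arm 1.41 m, τ = 194 × 1.41 = 273.5 N·m clockwise.
Net moment of the loads = 3536 N·m clockwise.
The upward force F acts at the right end, arm 7.72 m, giving F × 7.72 counterclockwise.
Setting net torque to zero: F × 7.72 = 3536 → F = 3536 / 7.72 = 458 N.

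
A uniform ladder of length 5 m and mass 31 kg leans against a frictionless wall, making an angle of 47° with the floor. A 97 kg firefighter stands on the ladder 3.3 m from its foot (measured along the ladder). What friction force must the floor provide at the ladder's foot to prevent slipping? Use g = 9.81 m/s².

Taking torques about the foot of the ladder:
Ladder weight 31×9.81 = 304.1 N acts at 2.5 m along the ladder; its horizontal arm is 2.5·cos47° = 1.705 m → τ = 518.5 N·m clockwise.
Firefighter: 97×9.81 = 951.6 N at 3.3 m → arm 2.251 m → τ = 2142 N·m clockwise.
Wall normal N acts horizontally at the top; its moment arm is the height L sinθ = 5·sin47° = 3.657 m, counterclockwise.
Στ = 0 ⇒ N × 3.657 = 2660 ⇒ N = 727 N.
ΣFx = 0: friction at the foot balances the wall's push, so f = N_wall = 727 N.

f ≈ 727 N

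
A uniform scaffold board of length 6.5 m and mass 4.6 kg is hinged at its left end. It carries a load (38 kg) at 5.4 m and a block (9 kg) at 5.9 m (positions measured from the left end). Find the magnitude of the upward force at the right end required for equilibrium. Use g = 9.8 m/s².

F ≈ 412 N

About the left end:
Beam weight: 4.6 × 9.8 = 45.08 N down at 3.25 m → arm 3.25 m, τ = 45.08 × 3.25 = 146.5 N·m clockwise.
Load: 38 × 9.8 = 372.4 N down at 5.4 m → arm 5.4 m, τ = 372.4 × 5.4 = 2011 N·m clockwise.
Block: 9 × 9.8 = 88.2 N down at 5.9 m → arm 5.9 m, τ = 88.2 × 5.9 = 520.4 N·m clockwise.
Net moment of the loads = 2678 N·m clockwise.
The upward force F acts at the right end, arm 6.5 m, giving F × 6.5 counterclockwise.
Balancing moments: F × 6.5 = 2678, giving F = 2678 / 6.5 = 412 N.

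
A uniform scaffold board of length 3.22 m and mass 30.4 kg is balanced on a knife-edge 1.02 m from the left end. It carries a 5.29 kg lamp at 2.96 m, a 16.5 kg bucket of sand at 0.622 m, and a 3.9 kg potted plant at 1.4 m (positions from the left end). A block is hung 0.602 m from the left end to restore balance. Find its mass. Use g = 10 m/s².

m ≈ 55.3 kg

Taking torques about the knife-edge (at 1.02 m from the left end):
Beam weight: 30.4 × 10 = 304 N down at 1.61 m → arm 0.59 m, τ = 304 × 0.59 = 179.4 N·m clockwise.
Lamp: 5.29 × 10 = 52.9 N down at 2.96 m → arm 1.94 m, τ = 52.9 × 1.94 = 102.6 N·m clockwise.
Bucket of sand: 16.5 × 10 = 165 N down at 0.622 m → arm 0.398 m, τ = 165 × 0.398 = 65.67 N·m counterclockwise.
Potted plant: 3.9 × 10 = 39 N down at 1.4 m → arm 0.38 m, τ = 39 × 0.38 = 14.82 N·m clockwise.
Net moment of known loads = 231.1 N·m clockwise.
An unknown mass m at 0.602 m has arm 0.418 m; its moment is m·g·0.418 counterclockwise.
Στ = 0 ⇒ m × 10 × 0.418 = 231.1 ⇒ m = 231.1 / (10 × 0.418) = 55.3 kg.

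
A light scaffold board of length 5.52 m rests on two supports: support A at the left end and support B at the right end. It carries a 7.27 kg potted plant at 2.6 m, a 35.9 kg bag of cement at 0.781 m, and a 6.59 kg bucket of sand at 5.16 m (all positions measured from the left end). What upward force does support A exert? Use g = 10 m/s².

R_A ≈ 351 N

Take moments about support B.
Potted plant: 7.27 × 10 = 72.7 N down at 2.6 m → arm 2.92 m, τ = 72.7 × 2.92 = 212.3 N·m counterclockwise.
Bag of cement: 35.9 × 10 = 359 N down at 0.781 m → arm 4.739 m, τ = 359 × 4.739 = 1701 N·m counterclockwise.
Bucket of sand: 6.59 × 10 = 65.9 N down at 5.16 m → arm 0.36 m, τ = 65.9 × 0.36 = 23.72 N·m counterclockwise.
Net load moment about support B = 1937 N·m counterclockwise.
Reaction R at support A is upward at 0 m, arm 5.52 m → moment R × 5.52 clockwise.
Balancing moments: R × 5.52 = 1937, giving R = 351 N.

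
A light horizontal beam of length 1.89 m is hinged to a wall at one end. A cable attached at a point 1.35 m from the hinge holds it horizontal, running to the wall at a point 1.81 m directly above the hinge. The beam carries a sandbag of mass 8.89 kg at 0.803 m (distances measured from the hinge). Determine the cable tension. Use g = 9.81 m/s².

Choose the hinge as the axis so the unknown hinge reaction has zero arm there.
Sandbag: 8.89 × 9.81 = 87.21 N down at 0.803 m → arm 0.803 m, τ = 87.21 × 0.803 = 70.03 N·m clockwise.
Total clockwise load moment = 70.03 N·m.
The cable tension T acts at 1.35 m; only its component perpendicular to the beam, T sinθ, produces torque. sinθ = h/√(h²+d²) = 1.81/√(1.81²+1.35²) = 0.8016.
Setting net torque to zero: T × 1.35 × 0.8016 = 70.03 → T = 70.03 / 1.082 = 64.7 N.

T ≈ 64.7 N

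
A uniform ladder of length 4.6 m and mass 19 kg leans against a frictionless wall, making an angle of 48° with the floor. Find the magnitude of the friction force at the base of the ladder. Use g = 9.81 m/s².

f ≈ 83.9 N

Choose the foot of the ladder as the axis so the floor normal and friction both act there and drop out.
Ladder weight 19×9.81 = 186.4 N acts at 2.3 m along the ladder; its horizontal arm is 2.3·cos48° = 1.539 m → τ = 286.9 N·m clockwise.
Wall normal N acts horizontally at the top; its moment arm is the height L sinθ = 4.6·sin48° = 3.418 m, counterclockwise.
For rotational equilibrium, N × 3.418 = 286.9, so N = 83.9 N.
ΣFx = 0: friction at the foot balances the wall's push, so f = N_wall = 83.9 N.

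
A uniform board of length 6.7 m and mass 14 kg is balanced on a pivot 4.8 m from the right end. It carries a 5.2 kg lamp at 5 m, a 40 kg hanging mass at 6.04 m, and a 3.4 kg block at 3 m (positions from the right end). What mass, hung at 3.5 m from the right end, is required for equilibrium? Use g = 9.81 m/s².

Choose the pivot (at 4.8 m from the right end) as the axis so the support reaction has zero arm there.
Beam weight: 14 × 9.81 = 137.3 N down at 3.35 m → arm 1.45 m, τ = 137.3 × 1.45 = 199.1 N·m clockwise.
Lamp: 5.2 × 9.81 = 51.01 N down at 5 m → arm 0.2 m, τ = 51.01 × 0.2 = 10.2 N·m counterclockwise.
Hanging mass: 40 × 9.81 = 392.4 N down at 6.04 m → arm 1.24 m, τ = 392.4 × 1.24 = 486.6 N·m counterclockwise.
Block: 3.4 × 9.81 = 33.35 N down at 3 m → arm 1.8 m, τ = 33.35 × 1.8 = 60.03 N·m clockwise.
Net moment of known loads = 237.7 N·m counterclockwise.
An unknown mass m at 3.5 m has arm 1.3 m; its moment is m·g·1.3 clockwise.
Στ = 0 ⇒ m × 9.81 × 1.3 = 237.7 ⇒ m = 237.7 / (9.81 × 1.3) = 18.6 kg.

m ≈ 18.6 kg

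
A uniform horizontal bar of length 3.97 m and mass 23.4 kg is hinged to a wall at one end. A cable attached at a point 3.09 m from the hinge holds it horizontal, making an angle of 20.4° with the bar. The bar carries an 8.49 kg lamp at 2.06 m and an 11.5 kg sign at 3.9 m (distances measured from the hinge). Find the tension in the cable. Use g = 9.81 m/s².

About the hinge:
Beam weight: 23.4 × 9.81 = 229.6 N down at 1.985 m → arm 1.985 m, τ = 229.6 × 1.985 = 455.8 N·m clockwise.
Lamp: 8.49 × 9.81 = 83.29 N down at 2.06 m → arm 2.06 m, τ = 83.29 × 2.06 = 171.6 N·m clockwise.
Sign: 11.5 × 9.81 = 112.8 N down at 3.9 m → arm 3.9 m, τ = 112.8 × 3.9 = 439.9 N·m clockwise.
Total clockwise load moment = 1067 N·m.
The cable tension T acts at 3.09 m; only its component perpendicular to the bar, T sinθ, produces torque. sin 20.4° = 0.3486.
For rotational equilibrium, T × 3.09 × 0.3486 = 1067, so T = 1067 / 1.077 = 991 N.

T ≈ 991 N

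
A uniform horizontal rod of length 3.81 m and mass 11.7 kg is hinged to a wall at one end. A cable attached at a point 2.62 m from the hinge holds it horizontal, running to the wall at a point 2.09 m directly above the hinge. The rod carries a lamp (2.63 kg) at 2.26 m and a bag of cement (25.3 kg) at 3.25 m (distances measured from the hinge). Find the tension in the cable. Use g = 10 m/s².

Taking torques about the hinge:
Beam weight: 11.7 × 10 = 117 N down at 1.905 m → arm 1.905 m, τ = 117 × 1.905 = 222.9 N·m clockwise.
Lamp: 2.63 × 10 = 26.3 N down at 2.26 m → arm 2.26 m, τ = 26.3 × 2.26 = 59.44 N·m clockwise.
Bag of cement: 25.3 × 10 = 253 N down at 3.25 m → arm 3.25 m, τ = 253 × 3.25 = 822.2 N·m clockwise.
Total clockwise load moment = 1105 N·m.
The cable tension T acts at 2.62 m; only its component perpendicular to the rod, T sinθ, produces torque. sinθ = h/√(h²+d²) = 2.09/√(2.09²+2.62²) = 0.6236.
For rotational equilibrium, T × 2.62 × 0.6236 = 1105, so T = 1105 / 1.634 = 676 N.

T ≈ 676 N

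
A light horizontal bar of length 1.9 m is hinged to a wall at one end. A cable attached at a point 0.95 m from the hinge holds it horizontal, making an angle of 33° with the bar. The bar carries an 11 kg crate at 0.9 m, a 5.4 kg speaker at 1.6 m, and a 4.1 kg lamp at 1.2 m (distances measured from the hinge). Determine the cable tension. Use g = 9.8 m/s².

About the hinge:
Crate: 11 × 9.8 = 107.8 N down at 0.9 m → arm 0.9 m, τ = 107.8 × 0.9 = 97.02 N·m clockwise.
Speaker: 5.4 × 9.8 = 52.92 N down at 1.6 m → arm 1.6 m, τ = 52.92 × 1.6 = 84.67 N·m clockwise.
Lamp: 4.1 × 9.8 = 40.18 N down at 1.2 m → arm 1.2 m, τ = 40.18 × 1.2 = 48.22 N·m clockwise.
Total clockwise load moment = 229.9 N·m.
The cable tension T acts at 0.95 m; only its component perpendicular to the bar, T sinθ, produces torque. sin 33° = 0.5446.
Balancing moments: T × 0.95 × 0.5446 = 229.9, giving T = 229.9 / 0.5174 = 444 N.

T ≈ 444 N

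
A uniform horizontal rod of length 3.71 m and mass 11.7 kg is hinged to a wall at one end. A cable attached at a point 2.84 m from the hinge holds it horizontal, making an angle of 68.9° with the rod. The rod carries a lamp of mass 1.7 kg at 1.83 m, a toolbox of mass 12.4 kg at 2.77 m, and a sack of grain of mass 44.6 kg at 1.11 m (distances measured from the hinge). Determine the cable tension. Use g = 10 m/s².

Choose the hinge as the axis so the unknown hinge reaction has zero arm there.
Beam weight: 11.7 × 10 = 117 N down at 1.855 m → arm 1.855 m, τ = 117 × 1.855 = 217 N·m clockwise.
Lamp: 1.7 × 10 = 17 N down at 1.83 m → arm 1.83 m, τ = 17 × 1.83 = 31.11 N·m clockwise.
Toolbox: 12.4 × 10 = 124 N down at 2.77 m → arm 2.77 m, τ = 124 × 2.77 = 343.5 N·m clockwise.
Sack of grain: 44.6 × 10 = 446 N down at 1.11 m → arm 1.11 m, τ = 446 × 1.11 = 495.1 N·m clockwise.
Total clockwise load moment = 1087 N·m.
The cable tension T acts at 2.84 m; only its component perpendicular to the rod, T sinθ, produces torque. sin 68.9° = 0.933.
For rotational equilibrium, T × 2.84 × 0.933 = 1087, so T = 1087 / 2.65 = 410 N.

T ≈ 410 N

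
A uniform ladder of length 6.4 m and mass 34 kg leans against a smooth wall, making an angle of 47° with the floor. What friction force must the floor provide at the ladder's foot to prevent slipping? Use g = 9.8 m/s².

Take moments about the foot of the ladder.
Ladder weight 34×9.8 = 333.2 N acts at 3.2 m along the ladder; its horizontal arm is 3.2·cos47° = 2.182 m → τ = 727 N·m clockwise.
Wall normal N acts horizontally at the top; its moment arm is the height L sinθ = 6.4·sin47° = 4.681 m, counterclockwise.
Στ = 0 ⇒ N × 4.681 = 727 ⇒ N = 155 N.
ΣFx = 0: friction at the foot balances the wall's push, so f = N_wall = 155 N.

f ≈ 155 N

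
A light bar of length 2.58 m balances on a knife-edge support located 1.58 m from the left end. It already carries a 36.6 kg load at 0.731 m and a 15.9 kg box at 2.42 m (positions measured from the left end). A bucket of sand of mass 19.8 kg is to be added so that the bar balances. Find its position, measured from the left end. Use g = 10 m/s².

About the knife-edge support (at 1.58 m from the left end):
Load: 36.6 × 10 = 366 N down at 0.731 m → arm 0.849 m, τ = 366 × 0.849 = 310.7 N·m counterclockwise.
Box: 15.9 × 10 = 159 N down at 2.42 m → arm 0.84 m, τ = 159 × 0.84 = 133.6 N·m clockwise.
Net moment of existing loads = 177.1 N·m counterclockwise.
The bucket of sand weighs 19.8 × 10 = 198 N and must supply an equal clockwise moment, so its lever arm about the knife-edge support is 177.1 / 198 = 0.894 m.
That puts it at 1.58 + 0.894 = 2.47 m from the left end.

x ≈ 2.47 m from the left end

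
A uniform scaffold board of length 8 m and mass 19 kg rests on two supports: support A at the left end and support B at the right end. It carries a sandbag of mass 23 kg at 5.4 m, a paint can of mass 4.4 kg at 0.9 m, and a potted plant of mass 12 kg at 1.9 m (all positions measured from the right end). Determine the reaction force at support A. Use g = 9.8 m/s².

R_A ≈ 278 N

Taking torques about support B:
Beam weight: 19 × 9.8 = 186.2 N down at 4 m → arm 4 m, τ = 186.2 × 4 = 744.8 N·m counterclockwise.
Sandbag: 23 × 9.8 = 225.4 N down at 5.4 m → arm 5.4 m, τ = 225.4 × 5.4 = 1217 N·m counterclockwise.
Paint can: 4.4 × 9.8 = 43.12 N down at 0.9 m → arm 0.9 m, τ = 43.12 × 0.9 = 38.81 N·m counterclockwise.
Potted plant: 12 × 9.8 = 117.6 N down at 1.9 m → arm 1.9 m, τ = 117.6 × 1.9 = 223.4 N·m counterclockwise.
Net load moment about support B = 2224 N·m counterclockwise.
Reaction R at support A is upward at 8 m, arm 8 m → moment R × 8 clockwise.
Στ = 0 ⇒ R × 8 = 2224 ⇒ R = 278 N.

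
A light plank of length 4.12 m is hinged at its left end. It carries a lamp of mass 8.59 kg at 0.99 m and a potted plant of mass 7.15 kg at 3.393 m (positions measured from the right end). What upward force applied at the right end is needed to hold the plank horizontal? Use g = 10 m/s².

F ≈ 77.9 N

About the left end:
Lamp: 8.59 × 10 = 85.9 N down at 0.99 m → arm 3.13 m, τ = 85.9 × 3.13 = 268.9 N·m clockwise.
Potted plant: 7.15 × 10 = 71.5 N down at 3.393 m → arm 0.727 m, τ = 71.5 × 0.727 = 51.98 N·m clockwise.
Net moment of the loads = 320.9 N·m clockwise.
The upward force F acts at the right end, arm 4.12 m, giving F × 4.12 counterclockwise.
Setting net torque to zero: F × 4.12 = 320.9 → F = 320.9 / 4.12 = 77.9 N.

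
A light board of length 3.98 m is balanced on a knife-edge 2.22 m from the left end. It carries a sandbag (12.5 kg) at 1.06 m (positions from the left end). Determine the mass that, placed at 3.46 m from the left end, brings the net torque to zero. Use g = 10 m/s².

m ≈ 11.7 kg

Choose the knife-edge (at 2.22 m from the left end) as the axis so the support reaction has zero arm there.
Sandbag: 12.5 × 10 = 125 N down at 1.06 m → arm 1.16 m, τ = 125 × 1.16 = 145 N·m counterclockwise.
Net moment of known loads = 145 N·m counterclockwise.
An unknown mass m at 3.46 m has arm 1.24 m; its moment is m·g·1.24 clockwise.
Setting net torque to zero: m × 10 × 1.24 = 145 → m = 145 / (10 × 1.24) = 11.7 kg.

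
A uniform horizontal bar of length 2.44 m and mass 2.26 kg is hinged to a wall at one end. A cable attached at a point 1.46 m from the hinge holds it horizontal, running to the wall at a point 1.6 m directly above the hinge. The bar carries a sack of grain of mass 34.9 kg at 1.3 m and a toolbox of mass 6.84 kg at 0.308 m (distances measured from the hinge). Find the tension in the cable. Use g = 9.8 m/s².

Take moments about the hinge.
Beam weight: 2.26 × 9.8 = 22.15 N down at 1.22 m → arm 1.22 m, τ = 22.15 × 1.22 = 27.02 N·m clockwise.
Sack of grain: 34.9 × 9.8 = 342 N down at 1.3 m → arm 1.3 m, τ = 342 × 1.3 = 444.6 N·m clockwise.
Toolbox: 6.84 × 9.8 = 67.03 N down at 0.308 m → arm 0.308 m, τ = 67.03 × 0.308 = 20.65 N·m clockwise.
Total clockwise load moment = 492.3 N·m.
The cable tension T acts at 1.46 m; only its component perpendicular to the bar, T sinθ, produces torque. sinθ = h/√(h²+d²) = 1.6/√(1.6²+1.46²) = 0.7387.
Balancing moments: T × 1.46 × 0.7387 = 492.3, giving T = 492.3 / 1.079 = 456 N.

T ≈ 456 N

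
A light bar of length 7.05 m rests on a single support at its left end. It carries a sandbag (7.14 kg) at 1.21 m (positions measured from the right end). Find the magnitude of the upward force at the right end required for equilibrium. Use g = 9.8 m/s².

F ≈ 58 N

Sum moments about the left end (the unknown pivot reaction has zero arm there).
Sandbag: 7.14 × 9.8 = 69.97 N down at 1.21 m → arm 5.84 m, τ = 69.97 × 5.84 = 408.6 N·m clockwise.
Net moment of the loads = 408.6 N·m clockwise.
The upward force F acts at the right end, arm 7.05 m, giving F × 7.05 counterclockwise.
Setting net torque to zero: F × 7.05 = 408.6 → F = 408.6 / 7.05 = 58 N.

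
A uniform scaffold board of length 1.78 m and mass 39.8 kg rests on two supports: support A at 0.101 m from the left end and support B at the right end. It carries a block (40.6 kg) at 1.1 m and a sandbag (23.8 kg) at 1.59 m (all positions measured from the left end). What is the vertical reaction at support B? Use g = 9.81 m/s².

Taking torques about support A:
Beam weight: 39.8 × 9.81 = 390.4 N down at 0.89 m → arm 0.789 m, τ = 390.4 × 0.789 = 308 N·m clockwise.
Block: 40.6 × 9.81 = 398.3 N down at 1.1 m → arm 0.999 m, τ = 398.3 × 0.999 = 397.9 N·m clockwise.
Sandbag: 23.8 × 9.81 = 233.5 N down at 1.59 m → arm 1.489 m, τ = 233.5 × 1.489 = 347.7 N·m clockwise.
Net load moment about support A = 1054 N·m clockwise.
Reaction R at support B is upward at 1.78 m, arm 1.679 m → moment R × 1.679 counterclockwise.
For rotational equilibrium, R × 1.679 = 1054, so R = 628 N.

R_B ≈ 628 N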